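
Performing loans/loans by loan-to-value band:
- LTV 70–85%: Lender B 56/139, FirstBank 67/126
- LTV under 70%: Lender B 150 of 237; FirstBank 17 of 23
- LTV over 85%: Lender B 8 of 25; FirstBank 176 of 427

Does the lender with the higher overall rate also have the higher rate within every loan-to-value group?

No

LTV 70–85%: Lender B 56/139 = 40.3%, FirstBank 67/126 = 53.2% → FirstBank
LTV under 70%: Lender B 150/237 = 63.3%, FirstBank 17/23 = 73.9% → FirstBank
LTV over 85%: Lender B 8/25 = 32.0%, FirstBank 176/427 = 41.2% → FirstBank
Overall: Lender B 214/401 = 53.4%, FirstBank 260/576 = 45.1% → Lender B
FirstBank wins each loan-to-value group but Lender B wins overall — the comparison reverses. FirstBank's loans skew toward LTV over 85%, which has a lower base rate.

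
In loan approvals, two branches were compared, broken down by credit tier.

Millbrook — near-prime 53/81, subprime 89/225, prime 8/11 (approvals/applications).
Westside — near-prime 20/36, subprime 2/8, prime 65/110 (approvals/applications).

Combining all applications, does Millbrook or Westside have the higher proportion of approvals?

Westside

Near-prime: Millbrook 53/81 = 65.4%, Westside 20/36 = 55.6% → Millbrook
Subprime: Millbrook 89/225 = 39.6%, Westside 2/8 = 25.0% → Millbrook
Prime: Millbrook 8/11 = 72.7%, Westside 65/110 = 59.1% → Millbrook
Overall: Millbrook 150/317 = 47.3%, Westside 87/154 = 56.5% → Westside
(Millbrook wins every credit group but Westside wins overall — Millbrook's applications skew toward the low-rate subprime group.)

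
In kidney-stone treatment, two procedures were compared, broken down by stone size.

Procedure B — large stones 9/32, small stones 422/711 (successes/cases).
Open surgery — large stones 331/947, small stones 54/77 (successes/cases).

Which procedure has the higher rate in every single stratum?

open surgery

Large stones: Procedure B 9/32 = 28.1%, open surgery 331/947 = 35.0% → open surgery
Small stones: Procedure B 422/711 = 59.4%, open surgery 54/77 = 70.1% → open surgery
Open surgery has the higher rate in both groups.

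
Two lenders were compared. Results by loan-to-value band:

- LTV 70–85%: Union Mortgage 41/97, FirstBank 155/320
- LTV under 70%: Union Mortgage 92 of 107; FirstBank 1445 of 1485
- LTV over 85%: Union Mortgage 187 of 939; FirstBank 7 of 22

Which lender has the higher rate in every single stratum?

LTV 70–85%: Union Mortgage 41/97 = 42.3%, FirstBank 155/320 = 48.4% → FirstBank
LTV under 70%: Union Mortgage 92/107 = 86.0%, FirstBank 1445/1485 = 97.3% → FirstBank
LTV over 85%: Union Mortgage 187/939 = 19.9%, FirstBank 7/22 = 31.8% → FirstBank
FirstBank has the higher rate in all 3 groups.

FirstBank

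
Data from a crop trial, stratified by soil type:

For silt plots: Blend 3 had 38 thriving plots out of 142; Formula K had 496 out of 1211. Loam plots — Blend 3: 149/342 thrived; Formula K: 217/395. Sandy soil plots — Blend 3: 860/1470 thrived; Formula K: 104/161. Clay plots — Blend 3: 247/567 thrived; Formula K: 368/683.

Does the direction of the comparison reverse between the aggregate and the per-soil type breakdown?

Yes

Silt: Blend 3 38/142 = 26.8%, Formula K 496/1211 = 41.0% → Formula K
Loam: Blend 3 149/342 = 43.6%, Formula K 217/395 = 54.9% → Formula K
Sandy soil: Blend 3 860/1470 = 58.5%, Formula K 104/161 = 64.6% → Formula K
Clay: Blend 3 247/567 = 43.6%, Formula K 368/683 = 53.9% → Formula K
Overall: Blend 3 1294/2521 = 51.3%, Formula K 1185/2450 = 48.4% → Blend 3
Formula K wins each soil group but Blend 3 wins overall — the comparison reverses. Formula K's plots skew toward silt, which has a lower base rate.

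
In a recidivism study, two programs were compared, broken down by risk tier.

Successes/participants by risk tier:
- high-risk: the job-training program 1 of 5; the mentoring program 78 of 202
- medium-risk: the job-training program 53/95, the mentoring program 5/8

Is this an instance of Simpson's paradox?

Yes

High-risk: the job-training program 1/5 = 20.0%, the mentoring program 78/202 = 38.6% → the mentoring program
Medium-risk: the job-training program 53/95 = 55.8%, the mentoring program 5/8 = 62.5% → the mentoring program
Overall: the job-training program 54/100 = 54.0%, the mentoring program 83/210 = 39.5% → the job-training program
The mentoring program wins each risk group but the job-training program wins overall — the comparison reverses. The mentoring program's participants skew toward high-risk, which has a lower base rate.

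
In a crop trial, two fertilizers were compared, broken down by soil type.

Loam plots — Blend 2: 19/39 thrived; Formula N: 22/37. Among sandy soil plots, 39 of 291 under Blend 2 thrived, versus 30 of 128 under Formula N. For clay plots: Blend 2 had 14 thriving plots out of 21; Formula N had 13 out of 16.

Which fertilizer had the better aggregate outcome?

Loam: Blend 2 19/39 = 48.7%, Formula N 22/37 = 59.5% → Formula N
Sandy soil: Blend 2 39/291 = 13.4%, Formula N 30/128 = 23.4% → Formula N
Clay: Blend 2 14/21 = 66.7%, Formula N 13/16 = 81.2% → Formula N
Overall: Blend 2 72/351 = 20.5%, Formula N 65/181 = 35.9% → Formula N

Formula N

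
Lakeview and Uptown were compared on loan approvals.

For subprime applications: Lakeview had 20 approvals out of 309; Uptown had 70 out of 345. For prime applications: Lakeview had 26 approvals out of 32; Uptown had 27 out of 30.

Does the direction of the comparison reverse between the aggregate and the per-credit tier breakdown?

No

Subprime: Lakeview 20/309 = 6.5%, Uptown 70/345 = 20.3% → Uptown
Prime: Lakeview 26/32 = 81.2%, Uptown 27/30 = 90.0% → Uptown
Overall: Lakeview 46/341 = 13.5%, Uptown 97/375 = 25.9% → Uptown
Uptown wins overall and in every credit group — no reversal.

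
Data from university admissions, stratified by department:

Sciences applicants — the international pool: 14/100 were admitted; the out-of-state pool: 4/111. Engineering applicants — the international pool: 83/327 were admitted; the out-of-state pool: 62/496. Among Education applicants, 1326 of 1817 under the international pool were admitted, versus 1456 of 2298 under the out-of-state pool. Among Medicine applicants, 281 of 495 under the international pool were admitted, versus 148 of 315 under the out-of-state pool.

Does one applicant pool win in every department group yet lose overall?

Sciences: the international pool 14/100 = 14.0%, the out-of-state pool 4/111 = 3.6% → the international pool
Engineering: the international pool 83/327 = 25.4%, the out-of-state pool 62/496 = 12.5% → the international pool
Education: the international pool 1326/1817 = 73.0%, the out-of-state pool 1456/2298 = 63.4% → the international pool
Medicine: the international pool 281/495 = 56.8%, the out-of-state pool 148/315 = 47.0% → the international pool
Overall: the international pool 1704/2739 = 62.2%, the out-of-state pool 1670/3220 = 51.9% → the international pool
The international pool wins overall and in every department group — no reversal.

No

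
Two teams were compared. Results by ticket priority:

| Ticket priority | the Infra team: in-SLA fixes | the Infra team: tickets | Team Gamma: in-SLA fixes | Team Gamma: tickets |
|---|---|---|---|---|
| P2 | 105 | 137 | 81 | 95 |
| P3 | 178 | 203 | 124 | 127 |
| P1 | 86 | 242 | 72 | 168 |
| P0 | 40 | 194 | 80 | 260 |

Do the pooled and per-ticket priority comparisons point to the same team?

Yes

P2: the Infra team 105/137 = 76.6%, Team Gamma 81/95 = 85.3% → Team Gamma
P3: the Infra team 178/203 = 87.7%, Team Gamma 124/127 = 97.6% → Team Gamma
P1: the Infra team 86/242 = 35.5%, Team Gamma 72/168 = 42.9% → Team Gamma
P0: the Infra team 40/194 = 20.6%, Team Gamma 80/260 = 30.8% → Team Gamma
Overall: the Infra team 409/776 = 52.7%, Team Gamma 357/650 = 54.9% → Team Gamma
Team Gamma wins overall and in every ticket group — no reversal.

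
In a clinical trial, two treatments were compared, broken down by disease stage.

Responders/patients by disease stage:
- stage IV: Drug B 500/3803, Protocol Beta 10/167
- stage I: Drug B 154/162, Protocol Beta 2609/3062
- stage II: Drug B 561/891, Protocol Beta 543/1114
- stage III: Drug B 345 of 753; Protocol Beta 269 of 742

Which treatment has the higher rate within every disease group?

Drug B

Stage IV: Drug B 500/3803 = 13.1%, Protocol Beta 10/167 = 6.0% → Drug B
Stage I: Drug B 154/162 = 95.1%, Protocol Beta 2609/3062 = 85.2% → Drug B
Stage II: Drug B 561/891 = 63.0%, Protocol Beta 543/1114 = 48.7% → Drug B
Stage III: Drug B 345/753 = 45.8%, Protocol Beta 269/742 = 36.3% → Drug B
Drug B has the higher rate in all 4 groups.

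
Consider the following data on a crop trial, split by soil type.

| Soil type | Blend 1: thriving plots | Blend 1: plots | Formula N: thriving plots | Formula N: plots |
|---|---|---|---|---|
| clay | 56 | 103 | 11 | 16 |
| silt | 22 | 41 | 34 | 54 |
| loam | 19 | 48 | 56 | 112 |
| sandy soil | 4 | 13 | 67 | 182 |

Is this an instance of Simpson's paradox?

Clay: Blend 1 56/103 = 54.4%, Formula N 11/16 = 68.8% → Formula N
Silt: Blend 1 22/41 = 53.7%, Formula N 34/54 = 63.0% → Formula N
Loam: Blend 1 19/48 = 39.6%, Formula N 56/112 = 50.0% → Formula N
Sandy soil: Blend 1 4/13 = 30.8%, Formula N 67/182 = 36.8% → Formula N
Overall: Blend 1 101/205 = 49.3%, Formula N 168/364 = 46.2% → Blend 1
Formula N wins each soil group but Blend 1 wins overall — the comparison reverses. Formula N's plots skew toward sandy soil, which has a lower base rate.

Yes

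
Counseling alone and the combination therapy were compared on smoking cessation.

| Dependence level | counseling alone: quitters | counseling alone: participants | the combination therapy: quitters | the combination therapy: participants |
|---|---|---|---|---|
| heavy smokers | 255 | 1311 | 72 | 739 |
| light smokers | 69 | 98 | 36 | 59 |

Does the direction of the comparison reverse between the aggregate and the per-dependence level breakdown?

Heavy smokers: counseling alone 255/1311 = 19.5%, the combination therapy 72/739 = 9.7% → counseling alone
Light smokers: counseling alone 69/98 = 70.4%, the combination therapy 36/59 = 61.0% → counseling alone
Overall: counseling alone 324/1409 = 23.0%, the combination therapy 108/798 = 13.5% → counseling alone
Counseling alone wins overall and in every dependence group — no reversal.

No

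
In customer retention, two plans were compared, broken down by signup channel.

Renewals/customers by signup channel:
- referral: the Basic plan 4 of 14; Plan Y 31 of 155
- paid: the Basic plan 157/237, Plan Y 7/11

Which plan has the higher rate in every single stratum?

the Basic plan

Referral: the Basic plan 4/14 = 28.6%, Plan Y 31/155 = 20.0% → the Basic plan
Paid: the Basic plan 157/237 = 66.2%, Plan Y 7/11 = 63.6% → the Basic plan
The Basic plan has the higher rate in both groups.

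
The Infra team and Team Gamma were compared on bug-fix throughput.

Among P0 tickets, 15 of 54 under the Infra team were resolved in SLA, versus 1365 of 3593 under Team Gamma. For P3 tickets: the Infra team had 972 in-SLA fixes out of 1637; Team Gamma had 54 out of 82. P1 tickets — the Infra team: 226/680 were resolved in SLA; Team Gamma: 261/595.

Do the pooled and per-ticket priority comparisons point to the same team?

No

P0: the Infra team 15/54 = 27.8%, Team Gamma 1365/3593 = 38.0% → Team Gamma
P3: the Infra team 972/1637 = 59.4%, Team Gamma 54/82 = 65.9% → Team Gamma
P1: the Infra team 226/680 = 33.2%, Team Gamma 261/595 = 43.9% → Team Gamma
Overall: the Infra team 1213/2371 = 51.2%, Team Gamma 1680/4270 = 39.3% → the Infra team
Team Gamma wins each ticket group but the Infra team wins overall — the comparison reverses. Team Gamma's tickets skew toward P0, which has a lower base rate.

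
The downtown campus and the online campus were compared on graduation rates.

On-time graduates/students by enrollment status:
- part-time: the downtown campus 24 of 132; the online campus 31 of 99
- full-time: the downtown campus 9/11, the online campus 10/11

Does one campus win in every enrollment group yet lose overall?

Part-time: the downtown campus 24/132 = 18.2%, the online campus 31/99 = 31.3% → the online campus
Full-time: the downtown campus 9/11 = 81.8%, the online campus 10/11 = 90.9% → the online campus
Overall: the downtown campus 33/143 = 23.1%, the online campus 41/110 = 37.3% → the online campus
The online campus wins overall and in every enrollment group — no reversal.

No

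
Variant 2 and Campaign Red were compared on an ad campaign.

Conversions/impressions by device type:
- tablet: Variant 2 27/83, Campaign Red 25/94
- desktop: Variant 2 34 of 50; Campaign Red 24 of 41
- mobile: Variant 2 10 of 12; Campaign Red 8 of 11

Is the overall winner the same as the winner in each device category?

Tablet: Variant 2 27/83 = 32.5%, Campaign Red 25/94 = 26.6% → Variant 2
Desktop: Variant 2 34/50 = 68.0%, Campaign Red 24/41 = 58.5% → Variant 2
Mobile: Variant 2 10/12 = 83.3%, Campaign Red 8/11 = 72.7% → Variant 2
Overall: Variant 2 71/145 = 49.0%, Campaign Red 57/146 = 39.0% → Variant 2
Variant 2 wins overall and in every device group — no reversal.

Yes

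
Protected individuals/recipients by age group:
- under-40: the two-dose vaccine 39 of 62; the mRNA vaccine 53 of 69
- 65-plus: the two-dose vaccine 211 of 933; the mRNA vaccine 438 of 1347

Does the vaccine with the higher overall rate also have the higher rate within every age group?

Under-40: the two-dose vaccine 39/62 = 62.9%, the mRNA vaccine 53/69 = 76.8% → the mRNA vaccine
65-plus: the two-dose vaccine 211/933 = 22.6%, the mRNA vaccine 438/1347 = 32.5% → the mRNA vaccine
Overall: the two-dose vaccine 250/995 = 25.1%, the mRNA vaccine 491/1416 = 34.7% → the mRNA vaccine
The mRNA vaccine wins overall and in every age group — no reversal.

Yes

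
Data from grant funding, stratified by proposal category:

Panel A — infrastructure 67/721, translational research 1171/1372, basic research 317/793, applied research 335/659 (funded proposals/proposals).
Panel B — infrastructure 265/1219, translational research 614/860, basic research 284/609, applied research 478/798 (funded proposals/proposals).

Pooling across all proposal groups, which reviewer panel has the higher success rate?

Panel A

Infrastructure: Panel A 67/721 = 9.3%, Panel B 265/1219 = 21.7% → Panel B
Translational research: Panel A 1171/1372 = 85.3%, Panel B 614/860 = 71.4% → Panel A
Basic research: Panel A 317/793 = 40.0%, Panel B 284/609 = 46.6% → Panel B
Applied research: Panel A 335/659 = 50.8%, Panel B 478/798 = 59.9% → Panel B
Overall: Panel A 1890/3545 = 53.3%, Panel B 1641/3486 = 47.1% → Panel A
(Neither sweeps every proposal group, but Panel A has the higher pooled rate.)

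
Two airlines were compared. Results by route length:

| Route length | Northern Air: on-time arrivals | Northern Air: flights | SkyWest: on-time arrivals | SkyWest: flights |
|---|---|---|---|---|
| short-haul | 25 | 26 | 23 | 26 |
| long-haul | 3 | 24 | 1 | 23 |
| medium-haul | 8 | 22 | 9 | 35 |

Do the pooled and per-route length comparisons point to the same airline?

Yes

Short-haul: Northern Air 25/26 = 96.2%, SkyWest 23/26 = 88.5% → Northern Air
Long-haul: Northern Air 3/24 = 12.5%, SkyWest 1/23 = 4.3% → Northern Air
Medium-haul: Northern Air 8/22 = 36.4%, SkyWest 9/35 = 25.7% → Northern Air
Overall: Northern Air 36/72 = 50.0%, SkyWest 33/84 = 39.3% → Northern Air
Northern Air wins overall and in every route group — no reversal.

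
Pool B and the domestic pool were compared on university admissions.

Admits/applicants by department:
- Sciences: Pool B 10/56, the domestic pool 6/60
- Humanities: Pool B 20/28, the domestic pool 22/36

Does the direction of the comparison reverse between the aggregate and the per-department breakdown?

No

Sciences: Pool B 10/56 = 17.9%, the domestic pool 6/60 = 10.0% → Pool B
Humanities: Pool B 20/28 = 71.4%, the domestic pool 22/36 = 61.1% → Pool B
Overall: Pool B 30/84 = 35.7%, the domestic pool 28/96 = 29.2% → Pool B
Pool B wins overall and in every department group — no reversal.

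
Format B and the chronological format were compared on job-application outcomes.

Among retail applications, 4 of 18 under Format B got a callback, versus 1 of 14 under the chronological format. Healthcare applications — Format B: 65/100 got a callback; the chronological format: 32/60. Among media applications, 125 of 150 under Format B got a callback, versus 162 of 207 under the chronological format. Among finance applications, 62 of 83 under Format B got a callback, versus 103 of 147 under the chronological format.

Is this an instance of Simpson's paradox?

No

Retail: Format B 4/18 = 22.2%, the chronological format 1/14 = 7.1% → Format B
Healthcare: Format B 65/100 = 65.0%, the chronological format 32/60 = 53.3% → Format B
Media: Format B 125/150 = 83.3%, the chronological format 162/207 = 78.3% → Format B
Finance: Format B 62/83 = 74.7%, the chronological format 103/147 = 70.1% → Format B
Overall: Format B 256/351 = 72.9%, the chronological format 298/428 = 69.6% → Format B
Format B wins overall and in every industry group — no reversal.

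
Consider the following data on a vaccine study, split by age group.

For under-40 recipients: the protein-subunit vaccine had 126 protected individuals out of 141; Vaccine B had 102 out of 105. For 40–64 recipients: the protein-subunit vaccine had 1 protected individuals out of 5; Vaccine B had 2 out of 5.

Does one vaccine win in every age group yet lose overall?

Under-40: the protein-subunit vaccine 126/141 = 89.4%, Vaccine B 102/105 = 97.1% → Vaccine B
40–64: the protein-subunit vaccine 1/5 = 20.0%, Vaccine B 2/5 = 40.0% → Vaccine B
Overall: the protein-subunit vaccine 127/146 = 87.0%, Vaccine B 104/110 = 94.5% → Vaccine B
Vaccine B wins overall and in every age group — no reversal.

No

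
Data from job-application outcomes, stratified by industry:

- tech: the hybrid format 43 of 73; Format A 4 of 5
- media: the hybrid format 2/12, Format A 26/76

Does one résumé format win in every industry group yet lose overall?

Yes

Tech: the hybrid format 43/73 = 58.9%, Format A 4/5 = 80.0% → Format A
Media: the hybrid format 2/12 = 16.7%, Format A 26/76 = 34.2% → Format A
Overall: the hybrid format 45/85 = 52.9%, Format A 30/81 = 37.0% → the hybrid format
Format A wins each industry group but the hybrid format wins overall — the comparison reverses. Format A's applications skew toward media, which has a lower base rate.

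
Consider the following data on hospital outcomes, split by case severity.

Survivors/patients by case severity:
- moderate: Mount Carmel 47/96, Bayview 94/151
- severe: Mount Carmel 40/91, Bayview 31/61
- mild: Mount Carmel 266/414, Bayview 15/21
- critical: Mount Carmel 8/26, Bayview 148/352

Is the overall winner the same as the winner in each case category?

Moderate: Mount Carmel 47/96 = 49.0%, Bayview 94/151 = 62.3% → Bayview
Severe: Mount Carmel 40/91 = 44.0%, Bayview 31/61 = 50.8% → Bayview
Mild: Mount Carmel 266/414 = 64.3%, Bayview 15/21 = 71.4% → Bayview
Critical: Mount Carmel 8/26 = 30.8%, Bayview 148/352 = 42.0% → Bayview
Overall: Mount Carmel 361/627 = 57.6%, Bayview 288/585 = 49.2% → Mount Carmel
Bayview wins each case group but Mount Carmel wins overall — the comparison reverses. Bayview's patients skew toward critical, which has a lower base rate.

No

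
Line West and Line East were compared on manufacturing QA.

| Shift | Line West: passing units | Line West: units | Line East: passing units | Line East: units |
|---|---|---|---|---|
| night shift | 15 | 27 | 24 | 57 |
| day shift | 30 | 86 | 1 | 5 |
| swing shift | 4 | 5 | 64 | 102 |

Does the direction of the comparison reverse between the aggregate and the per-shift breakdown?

Yes

Night shift: Line West 15/27 = 55.6%, Line East 24/57 = 42.1% → Line West
Day shift: Line West 30/86 = 34.9%, Line East 1/5 = 20.0% → Line West
Swing shift: Line West 4/5 = 80.0%, Line East 64/102 = 62.7% → Line West
Overall: Line West 49/118 = 41.5%, Line East 89/164 = 54.3% → Line East
Line West wins each shift group but Line East wins overall — the comparison reverses. Line West's units skew toward day shift, which has a lower base rate.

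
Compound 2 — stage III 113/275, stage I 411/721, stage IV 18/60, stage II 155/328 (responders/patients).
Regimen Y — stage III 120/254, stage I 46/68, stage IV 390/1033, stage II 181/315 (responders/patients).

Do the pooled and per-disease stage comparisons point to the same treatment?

Stage III: Compound 2 113/275 = 41.1%, Regimen Y 120/254 = 47.2% → Regimen Y
Stage I: Compound 2 411/721 = 57.0%, Regimen Y 46/68 = 67.6% → Regimen Y
Stage IV: Compound 2 18/60 = 30.0%, Regimen Y 390/1033 = 37.8% → Regimen Y
Stage II: Compound 2 155/328 = 47.3%, Regimen Y 181/315 = 57.5% → Regimen Y
Overall: Compound 2 697/1384 = 50.4%, Regimen Y 737/1670 = 44.1% → Compound 2
Regimen Y wins each disease group but Compound 2 wins overall — the comparison reverses. Regimen Y's patients skew toward stage IV, which has a lower base rate.

No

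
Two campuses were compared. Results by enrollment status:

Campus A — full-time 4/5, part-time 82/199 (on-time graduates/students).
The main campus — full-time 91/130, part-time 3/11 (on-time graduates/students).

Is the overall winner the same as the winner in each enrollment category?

Full-time: Campus A 4/5 = 80.0%, the main campus 91/130 = 70.0% → Campus A
Part-time: Campus A 82/199 = 41.2%, the main campus 3/11 = 27.3% → Campus A
Overall: Campus A 86/204 = 42.2%, the main campus 94/141 = 66.7% → the main campus
Campus A wins each enrollment group but the main campus wins overall — the comparison reverses. Campus A's students skew toward part-time, which has a lower base rate.

No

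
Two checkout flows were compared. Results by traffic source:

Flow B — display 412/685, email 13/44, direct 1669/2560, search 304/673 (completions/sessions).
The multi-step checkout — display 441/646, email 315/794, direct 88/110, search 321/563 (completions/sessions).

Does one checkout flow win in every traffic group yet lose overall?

Yes

Display: Flow B 412/685 = 60.1%, the multi-step checkout 441/646 = 68.3% → the multi-step checkout
Email: Flow B 13/44 = 29.5%, the multi-step checkout 315/794 = 39.7% → the multi-step checkout
Direct: Flow B 1669/2560 = 65.2%, the multi-step checkout 88/110 = 80.0% → the multi-step checkout
Search: Flow B 304/673 = 45.2%, the multi-step checkout 321/563 = 57.0% → the multi-step checkout
Overall: Flow B 2398/3962 = 60.5%, the multi-step checkout 1165/2113 = 55.1% → Flow B
The multi-step checkout wins each traffic group but Flow B wins overall — the comparison reverses. The multi-step checkout's sessions skew toward email, which has a lower base rate.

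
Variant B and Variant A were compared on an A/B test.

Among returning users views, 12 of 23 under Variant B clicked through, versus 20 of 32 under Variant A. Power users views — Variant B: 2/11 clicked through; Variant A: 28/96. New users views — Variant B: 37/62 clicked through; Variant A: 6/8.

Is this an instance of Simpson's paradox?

Yes

Returning users: Variant B 12/23 = 52.2%, Variant A 20/32 = 62.5% → Variant A
Power users: Variant B 2/11 = 18.2%, Variant A 28/96 = 29.2% → Variant A
New users: Variant B 37/62 = 59.7%, Variant A 6/8 = 75.0% → Variant A
Overall: Variant B 51/96 = 53.1%, Variant A 54/136 = 39.7% → Variant B
Variant A wins each user group but Variant B wins overall — the comparison reverses. Variant A's views skew toward power users, which has a lower base rate.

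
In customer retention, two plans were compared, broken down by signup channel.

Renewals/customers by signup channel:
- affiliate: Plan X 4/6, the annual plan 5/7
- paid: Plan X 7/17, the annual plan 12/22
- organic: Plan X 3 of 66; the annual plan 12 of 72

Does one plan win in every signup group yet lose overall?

No

Affiliate: Plan X 4/6 = 66.7%, the annual plan 5/7 = 71.4% → the annual plan
Paid: Plan X 7/17 = 41.2%, the annual plan 12/22 = 54.5% → the annual plan
Organic: Plan X 3/66 = 4.5%, the annual plan 12/72 = 16.7% → the annual plan
Overall: Plan X 14/89 = 15.7%, the annual plan 29/101 = 28.7% → the annual plan
The annual plan wins overall and in every signup group — no reversal.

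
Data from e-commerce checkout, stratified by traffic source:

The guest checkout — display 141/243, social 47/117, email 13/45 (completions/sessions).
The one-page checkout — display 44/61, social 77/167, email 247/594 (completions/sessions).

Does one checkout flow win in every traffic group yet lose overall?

Yes

Display: the guest checkout 141/243 = 58.0%, the one-page checkout 44/61 = 72.1% → the one-page checkout
Social: the guest checkout 47/117 = 40.2%, the one-page checkout 77/167 = 46.1% → the one-page checkout
Email: the guest checkout 13/45 = 28.9%, the one-page checkout 247/594 = 41.6% → the one-page checkout
Overall: the guest checkout 201/405 = 49.6%, the one-page checkout 368/822 = 44.8% → the guest checkout
The one-page checkout wins each traffic group but the guest checkout wins overall — the comparison reverses. The one-page checkout's sessions skew toward email, which has a lower base rate.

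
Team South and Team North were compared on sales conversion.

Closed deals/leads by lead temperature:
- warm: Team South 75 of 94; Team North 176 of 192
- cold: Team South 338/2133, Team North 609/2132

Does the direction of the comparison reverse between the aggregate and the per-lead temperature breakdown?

No

Warm: Team South 75/94 = 79.8%, Team North 176/192 = 91.7% → Team North
Cold: Team South 338/2133 = 15.8%, Team North 609/2132 = 28.6% → Team North
Overall: Team South 413/2227 = 18.5%, Team North 785/2324 = 33.8% → Team North
Team North wins overall and in every lead group — no reversal.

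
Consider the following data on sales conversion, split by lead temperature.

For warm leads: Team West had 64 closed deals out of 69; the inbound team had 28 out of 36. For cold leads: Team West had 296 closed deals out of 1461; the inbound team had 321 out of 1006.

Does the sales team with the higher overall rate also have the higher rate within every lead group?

Warm: Team West 64/69 = 92.8%, the inbound team 28/36 = 77.8% → Team West
Cold: Team West 296/1461 = 20.3%, the inbound team 321/1006 = 31.9% → the inbound team
Overall: Team West 360/1530 = 23.5%, the inbound team 349/1042 = 33.5% → the inbound team
Neither sweeps: Team West wins 1 of 2 groups, the inbound team wins 1. The inbound team wins overall but not every group — no Simpson reversal.

No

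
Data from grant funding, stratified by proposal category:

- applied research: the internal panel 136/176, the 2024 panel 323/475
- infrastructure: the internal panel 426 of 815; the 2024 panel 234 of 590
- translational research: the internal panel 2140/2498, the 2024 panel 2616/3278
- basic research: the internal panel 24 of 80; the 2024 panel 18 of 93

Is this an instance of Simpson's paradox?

Applied research: the internal panel 136/176 = 77.3%, the 2024 panel 323/475 = 68.0% → the internal panel
Infrastructure: the internal panel 426/815 = 52.3%, the 2024 panel 234/590 = 39.7% → the internal panel
Translational research: the internal panel 2140/2498 = 85.7%, the 2024 panel 2616/3278 = 79.8% → the internal panel
Basic research: the internal panel 24/80 = 30.0%, the 2024 panel 18/93 = 19.4% → the internal panel
Overall: the internal panel 2726/3569 = 76.4%, the 2024 panel 3191/4436 = 71.9% → the internal panel
The internal panel wins overall and in every proposal group — no reversal.

No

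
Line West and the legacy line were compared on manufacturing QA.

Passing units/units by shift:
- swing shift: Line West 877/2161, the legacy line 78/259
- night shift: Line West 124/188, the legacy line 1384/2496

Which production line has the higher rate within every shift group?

Swing shift: Line West 877/2161 = 40.6%, the legacy line 78/259 = 30.1% → Line West
Night shift: Line West 124/188 = 66.0%, the legacy line 1384/2496 = 55.4% → Line West
Line West has the higher rate in both groups.

Line West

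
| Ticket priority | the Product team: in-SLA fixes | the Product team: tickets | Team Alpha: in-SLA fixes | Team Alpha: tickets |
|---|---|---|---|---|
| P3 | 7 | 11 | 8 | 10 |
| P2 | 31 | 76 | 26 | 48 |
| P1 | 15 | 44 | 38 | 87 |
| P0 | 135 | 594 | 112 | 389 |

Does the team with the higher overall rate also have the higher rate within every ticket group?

P3: the Product team 7/11 = 63.6%, Team Alpha 8/10 = 80.0% → Team Alpha
P2: the Product team 31/76 = 40.8%, Team Alpha 26/48 = 54.2% → Team Alpha
P1: the Product team 15/44 = 34.1%, Team Alpha 38/87 = 43.7% → Team Alpha
P0: the Product team 135/594 = 22.7%, Team Alpha 112/389 = 28.8% → Team Alpha
Overall: the Product team 188/725 = 25.9%, Team Alpha 184/534 = 34.5% → Team Alpha
Team Alpha wins overall and in every ticket group — no reversal.

Yes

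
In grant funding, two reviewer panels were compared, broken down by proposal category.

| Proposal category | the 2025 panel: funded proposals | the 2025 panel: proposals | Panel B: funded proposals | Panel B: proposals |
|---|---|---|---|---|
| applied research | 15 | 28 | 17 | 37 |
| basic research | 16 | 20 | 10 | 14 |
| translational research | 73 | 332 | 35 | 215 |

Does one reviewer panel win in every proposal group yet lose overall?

Applied research: the 2025 panel 15/28 = 53.6%, Panel B 17/37 = 45.9% → the 2025 panel
Basic research: the 2025 panel 16/20 = 80.0%, Panel B 10/14 = 71.4% → the 2025 panel
Translational research: the 2025 panel 73/332 = 22.0%, Panel B 35/215 = 16.3% → the 2025 panel
Overall: the 2025 panel 104/380 = 27.4%, Panel B 62/266 = 23.3% → the 2025 panel
The 2025 panel wins overall and in every proposal group — no reversal.

No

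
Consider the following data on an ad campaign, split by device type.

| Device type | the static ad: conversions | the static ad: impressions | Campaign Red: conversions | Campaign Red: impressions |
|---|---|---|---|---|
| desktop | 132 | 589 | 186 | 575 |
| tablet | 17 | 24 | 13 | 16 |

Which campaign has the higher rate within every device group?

Desktop: the static ad 132/589 = 22.4%, Campaign Red 186/575 = 32.3% → Campaign Red
Tablet: the static ad 17/24 = 70.8%, Campaign Red 13/16 = 81.2% → Campaign Red
Campaign Red has the higher rate in both groups.

Campaign Red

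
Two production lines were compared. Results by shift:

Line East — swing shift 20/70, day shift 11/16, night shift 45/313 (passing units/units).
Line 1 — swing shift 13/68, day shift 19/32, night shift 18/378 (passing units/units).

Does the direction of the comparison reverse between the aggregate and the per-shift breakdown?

No

Swing shift: Line East 20/70 = 28.6%, Line 1 13/68 = 19.1% → Line East
Day shift: Line East 11/16 = 68.8%, Line 1 19/32 = 59.4% → Line East
Night shift: Line East 45/313 = 14.4%, Line 1 18/378 = 4.8% → Line East
Overall: Line East 76/399 = 19.0%, Line 1 50/478 = 10.5% → Line East
Line East wins overall and in every shift group — no reversal.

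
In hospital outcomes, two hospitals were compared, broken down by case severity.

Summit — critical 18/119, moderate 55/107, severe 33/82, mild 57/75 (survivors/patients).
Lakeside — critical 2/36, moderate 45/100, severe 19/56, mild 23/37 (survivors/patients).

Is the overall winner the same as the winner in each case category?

Critical: Summit 18/119 = 15.1%, Lakeside 2/36 = 5.6% → Summit
Moderate: Summit 55/107 = 51.4%, Lakeside 45/100 = 45.0% → Summit
Severe: Summit 33/82 = 40.2%, Lakeside 19/56 = 33.9% → Summit
Mild: Summit 57/75 = 76.0%, Lakeside 23/37 = 62.2% → Summit
Overall: Summit 163/383 = 42.6%, Lakeside 89/229 = 38.9% → Summit
Summit wins overall and in every case group — no reversal.

Yes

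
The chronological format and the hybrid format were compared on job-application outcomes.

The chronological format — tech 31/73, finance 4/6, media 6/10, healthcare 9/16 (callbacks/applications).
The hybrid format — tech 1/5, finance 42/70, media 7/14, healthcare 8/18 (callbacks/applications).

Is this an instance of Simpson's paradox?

Tech: the chronological format 31/73 = 42.5%, the hybrid format 1/5 = 20.0% → the chronological format
Finance: the chronological format 4/6 = 66.7%, the hybrid format 42/70 = 60.0% → the chronological format
Media: the chronological format 6/10 = 60.0%, the hybrid format 7/14 = 50.0% → the chronological format
Healthcare: the chronological format 9/16 = 56.2%, the hybrid format 8/18 = 44.4% → the chronological format
Overall: the chronological format 50/105 = 47.6%, the hybrid format 58/107 = 54.2% → the hybrid format
The chronological format wins each industry group but the hybrid format wins overall — the comparison reverses. The chronological format's applications skew toward tech, which has a lower base rate.

Yes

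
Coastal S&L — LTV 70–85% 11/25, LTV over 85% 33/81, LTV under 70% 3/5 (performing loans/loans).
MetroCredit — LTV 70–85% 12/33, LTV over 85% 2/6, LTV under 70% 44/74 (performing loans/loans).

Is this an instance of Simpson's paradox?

Yes

LTV 70–85%: Coastal S&L 11/25 = 44.0%, MetroCredit 12/33 = 36.4% → Coastal S&L
LTV over 85%: Coastal S&L 33/81 = 40.7%, MetroCredit 2/6 = 33.3% → Coastal S&L
LTV under 70%: Coastal S&L 3/5 = 60.0%, MetroCredit 44/74 = 59.5% → Coastal S&L
Overall: Coastal S&L 47/111 = 42.3%, MetroCredit 58/113 = 51.3% → MetroCredit
Coastal S&L wins each loan-to-value group but MetroCredit wins overall — the comparison reverses. Coastal S&L's loans skew toward LTV over 85%, which has a lower base rate.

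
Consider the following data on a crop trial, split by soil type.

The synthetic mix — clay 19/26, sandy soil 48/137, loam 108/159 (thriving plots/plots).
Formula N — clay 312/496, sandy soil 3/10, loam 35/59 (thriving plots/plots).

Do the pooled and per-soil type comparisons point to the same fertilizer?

Clay: the synthetic mix 19/26 = 73.1%, Formula N 312/496 = 62.9% → the synthetic mix
Sandy soil: the synthetic mix 48/137 = 35.0%, Formula N 3/10 = 30.0% → the synthetic mix
Loam: the synthetic mix 108/159 = 67.9%, Formula N 35/59 = 59.3% → the synthetic mix
Overall: the synthetic mix 175/322 = 54.3%, Formula N 350/565 = 61.9% → Formula N
The synthetic mix wins each soil group but Formula N wins overall — the comparison reverses. The synthetic mix's plots skew toward sandy soil, which has a lower base rate.

No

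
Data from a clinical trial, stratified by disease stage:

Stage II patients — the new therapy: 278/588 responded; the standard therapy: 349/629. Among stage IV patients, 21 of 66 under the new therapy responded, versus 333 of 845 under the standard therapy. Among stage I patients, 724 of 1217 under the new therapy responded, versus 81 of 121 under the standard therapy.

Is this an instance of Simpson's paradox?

Yes

Stage II: the new therapy 278/588 = 47.3%, the standard therapy 349/629 = 55.5% → the standard therapy
Stage IV: the new therapy 21/66 = 31.8%, the standard therapy 333/845 = 39.4% → the standard therapy
Stage I: the new therapy 724/1217 = 59.5%, the standard therapy 81/121 = 66.9% → the standard therapy
Overall: the new therapy 1023/1871 = 54.7%, the standard therapy 763/1595 = 47.8% → the new therapy
The standard therapy wins each disease group but the new therapy wins overall — the comparison reverses. The standard therapy's patients skew toward stage IV, which has a lower base rate.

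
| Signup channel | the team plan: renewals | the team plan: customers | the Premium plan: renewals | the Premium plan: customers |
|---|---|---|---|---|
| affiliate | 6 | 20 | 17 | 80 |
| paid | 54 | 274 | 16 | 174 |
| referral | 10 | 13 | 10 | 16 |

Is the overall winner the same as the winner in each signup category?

Yes

Affiliate: the team plan 6/20 = 30.0%, the Premium plan 17/80 = 21.2% → the team plan
Paid: the team plan 54/274 = 19.7%, the Premium plan 16/174 = 9.2% → the team plan
Referral: the team plan 10/13 = 76.9%, the Premium plan 10/16 = 62.5% → the team plan
Overall: the team plan 70/307 = 22.8%, the Premium plan 43/270 = 15.9% → the team plan
The team plan wins overall and in every signup group — no reversal.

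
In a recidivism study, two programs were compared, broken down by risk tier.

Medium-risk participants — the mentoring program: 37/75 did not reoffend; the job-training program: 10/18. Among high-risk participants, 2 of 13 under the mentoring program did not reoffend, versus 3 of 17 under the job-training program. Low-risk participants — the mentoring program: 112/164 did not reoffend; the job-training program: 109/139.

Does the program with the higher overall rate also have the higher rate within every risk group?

Medium-risk: the mentoring program 37/75 = 49.3%, the job-training program 10/18 = 55.6% → the job-training program
High-risk: the mentoring program 2/13 = 15.4%, the job-training program 3/17 = 17.6% → the job-training program
Low-risk: the mentoring program 112/164 = 68.3%, the job-training program 109/139 = 78.4% → the job-training program
Overall: the mentoring program 151/252 = 59.9%, the job-training program 122/174 = 70.1% → the job-training program
The job-training program wins overall and in every risk group — no reversal.

Yes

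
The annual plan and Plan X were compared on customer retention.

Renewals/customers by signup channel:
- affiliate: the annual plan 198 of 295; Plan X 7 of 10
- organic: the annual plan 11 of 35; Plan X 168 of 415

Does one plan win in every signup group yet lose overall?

Affiliate: the annual plan 198/295 = 67.1%, Plan X 7/10 = 70.0% → Plan X
Organic: the annual plan 11/35 = 31.4%, Plan X 168/415 = 40.5% → Plan X
Overall: the annual plan 209/330 = 63.3%, Plan X 175/425 = 41.2% → the annual plan
Plan X wins each signup group but the annual plan wins overall — the comparison reverses. Plan X's customers skew toward organic, which has a lower base rate.

Yes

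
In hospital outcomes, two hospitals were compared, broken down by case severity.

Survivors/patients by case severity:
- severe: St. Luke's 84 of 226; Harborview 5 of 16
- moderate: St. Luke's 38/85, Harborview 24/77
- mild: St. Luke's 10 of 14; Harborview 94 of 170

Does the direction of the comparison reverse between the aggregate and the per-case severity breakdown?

Yes

Severe: St. Luke's 84/226 = 37.2%, Harborview 5/16 = 31.2% → St. Luke's
Moderate: St. Luke's 38/85 = 44.7%, Harborview 24/77 = 31.2% → St. Luke's
Mild: St. Luke's 10/14 = 71.4%, Harborview 94/170 = 55.3% → St. Luke's
Overall: St. Luke's 132/325 = 40.6%, Harborview 123/263 = 46.8% → Harborview
St. Luke's wins each case group but Harborview wins overall — the comparison reverses. St. Luke's's patients skew toward severe, which has a lower base rate.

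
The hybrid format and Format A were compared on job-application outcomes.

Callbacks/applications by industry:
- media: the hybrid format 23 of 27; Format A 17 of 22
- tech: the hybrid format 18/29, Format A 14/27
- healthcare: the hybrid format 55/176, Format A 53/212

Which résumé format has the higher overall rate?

the hybrid format

Media: the hybrid format 23/27 = 85.2%, Format A 17/22 = 77.3% → the hybrid format
Tech: the hybrid format 18/29 = 62.1%, Format A 14/27 = 51.9% → the hybrid format
Healthcare: the hybrid format 55/176 = 31.2%, Format A 53/212 = 25.0% → the hybrid format
Overall: the hybrid format 96/232 = 41.4%, Format A 84/261 = 32.2% → the hybrid format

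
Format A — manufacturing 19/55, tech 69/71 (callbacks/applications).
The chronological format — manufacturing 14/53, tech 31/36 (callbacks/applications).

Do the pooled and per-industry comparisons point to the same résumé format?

Yes

Manufacturing: Format A 19/55 = 34.5%, the chronological format 14/53 = 26.4% → Format A
Tech: Format A 69/71 = 97.2%, the chronological format 31/36 = 86.1% → Format A
Overall: Format A 88/126 = 69.8%, the chronological format 45/89 = 50.6% → Format A
Format A wins overall and in every industry group — no reversal.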